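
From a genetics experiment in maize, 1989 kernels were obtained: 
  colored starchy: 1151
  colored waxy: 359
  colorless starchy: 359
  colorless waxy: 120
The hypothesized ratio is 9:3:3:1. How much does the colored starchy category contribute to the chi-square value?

0.926

Expected counts for N = 1989 under a 9:3:3:1 ratio (total parts = 16):
  colored starchy: 1989 × 9/16 = 1118.8125
  colored waxy: 1989 × 3/16 = 372.9375
  colorless starchy: 1989 × 3/16 = 372.9375
  colorless waxy: 1989 × 1/16 = 124.3125
Contribution of colored starchy: (1151 − 1118.8125)² / 1118.8125 = 0.9260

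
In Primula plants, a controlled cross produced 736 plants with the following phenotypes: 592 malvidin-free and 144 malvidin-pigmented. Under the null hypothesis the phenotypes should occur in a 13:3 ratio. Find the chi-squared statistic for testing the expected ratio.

The 13:3 ratio has 16 parts, so with N = 736 the expected counts are:
  malvidin-free: 736 × 13/16 = 598
  malvidin-pigmented: 736 × 3/16 = 138
χ² = Σ (O − E)² / E
  malvidin-free: (592 − 598)² / 598 = 0.0602
  malvidin-pigmented: (144 − 138)² / 138 = 0.2609
χ² = 0.0602 + 0.2609 = 0.3211 ≈ 0.321

0.321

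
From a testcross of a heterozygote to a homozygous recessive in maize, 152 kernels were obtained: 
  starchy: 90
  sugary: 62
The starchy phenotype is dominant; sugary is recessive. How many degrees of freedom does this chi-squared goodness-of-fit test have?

A testcross of a heterozygote (Aa × aa) gives a 1:1 phenotypic ratio.
A goodness-of-fit test with 2 phenotype classes has df = 2 − 1 = 1.

1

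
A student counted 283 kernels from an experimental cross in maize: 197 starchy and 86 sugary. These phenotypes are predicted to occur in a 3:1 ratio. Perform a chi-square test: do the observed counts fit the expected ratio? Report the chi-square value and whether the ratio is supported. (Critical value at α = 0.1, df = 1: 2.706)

Expected counts for N = 283 under a 3:1 ratio (total parts = 4):
  starchy: 283 × 3/4 = 212.25
  sugary: 283 × 1/4 = 70.75
χ² = Σ (O − E)² / E
  starchy: (197 − 212.25)² / 212.25 = 1.0957
  sugary: (86 − 70.75)² / 70.75 = 3.2871
χ² = 1.0957 + 3.2871 = 4.3828 ≈ 4.383
Degrees of freedom = 2 − 1 = 1; critical value at α = 0.1 is 2.706.
Since 4.383 > 2.706, we reject the null hypothesis — the data do not fit the 3:1 ratio.

4.383; not consistent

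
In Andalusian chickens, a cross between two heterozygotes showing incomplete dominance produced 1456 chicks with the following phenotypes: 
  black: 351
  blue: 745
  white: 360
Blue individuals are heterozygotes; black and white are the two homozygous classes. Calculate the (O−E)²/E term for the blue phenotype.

0.397

With incomplete dominance, a heterozygote × heterozygote cross gives a 1:2:1 phenotypic ratio.
Total ratio parts = 4. Expected numbers out of 1456:
  black: 1456 × 1/4 = 364
  blue: 1456 × 2/4 = 728
  white: 1456 × 1/4 = 364
Contribution of blue: (745 − 728)² / 728 = 0.3970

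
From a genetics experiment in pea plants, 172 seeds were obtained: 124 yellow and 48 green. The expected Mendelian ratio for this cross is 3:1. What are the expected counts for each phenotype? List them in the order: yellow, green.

Expected counts for N = 172 under a 3:1 ratio (total parts = 4):
  yellow: 172 × 3/4 = 129
  green: 172 × 1/4 = 43

129, 43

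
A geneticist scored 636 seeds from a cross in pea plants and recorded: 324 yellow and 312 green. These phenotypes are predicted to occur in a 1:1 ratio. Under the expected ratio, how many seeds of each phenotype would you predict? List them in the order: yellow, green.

The 1:1 ratio has 2 parts, so with N = 636 the expected counts are:
  yellow: 636 × 1/2 = 318
  green: 636 × 1/2 = 318

318, 318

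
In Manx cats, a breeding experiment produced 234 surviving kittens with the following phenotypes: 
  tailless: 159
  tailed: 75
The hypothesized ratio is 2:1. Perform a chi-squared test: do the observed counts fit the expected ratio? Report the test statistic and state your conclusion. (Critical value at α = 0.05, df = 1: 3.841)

0.173; consistent

Total ratio parts = 3. Expected numbers out of 234:
  tailless: 234 × 2/3 = 156
  tailed: 234 × 1/3 = 78
χ² = Σ (O − E)² / E
  tailless: (159 − 156)² / 156 = 0.0577
  tailed: (75 − 78)² / 78 = 0.1154
χ² = 0.0577 + 0.1154 = 0.1731 ≈ 0.173
Degrees of freedom = 2 − 1 = 1; critical value at α = 0.05 is 3.841.
Since 0.173 < 3.841, we fail to reject the null hypothesis — the data are consistent with the 2:1 ratio.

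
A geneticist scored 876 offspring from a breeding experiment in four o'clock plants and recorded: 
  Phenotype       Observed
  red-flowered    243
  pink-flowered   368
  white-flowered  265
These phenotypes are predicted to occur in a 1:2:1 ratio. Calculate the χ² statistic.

23.479

Under the 1:2:1 hypothesis (Σ ratio = 4, N = 876):
  red-flowered: 876 × 1/4 = 219
  pink-flowered: 876 × 2/4 = 438
  white-flowered: 876 × 1/4 = 219
χ² = Σ (O − E)² / E
  red-flowered: (243 − 219)² / 219 = 2.6301
  pink-flowered: (368 − 438)² / 438 = 11.1872
  white-flowered: (265 − 219)² / 219 = 9.6621
χ² = 2.6301 + 11.1872 + 9.6621 = 23.4794 ≈ 23.479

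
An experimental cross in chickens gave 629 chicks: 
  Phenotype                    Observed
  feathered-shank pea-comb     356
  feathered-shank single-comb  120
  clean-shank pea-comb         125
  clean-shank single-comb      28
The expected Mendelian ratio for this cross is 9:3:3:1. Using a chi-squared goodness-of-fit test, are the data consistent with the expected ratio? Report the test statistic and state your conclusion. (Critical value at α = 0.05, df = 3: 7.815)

3.728; consistent

Total ratio parts = 16. Expected numbers out of 629:
  feathered-shank pea-comb: 629 × 9/16 = 353.8125
  feathered-shank single-comb: 629 × 3/16 = 117.9375
  clean-shank pea-comb: 629 × 3/16 = 117.9375
  clean-shank single-comb: 629 × 1/16 = 39.3125
χ² = Σ (O − E)² / E
  feathered-shank pea-comb: (356 − 353.8125)² / 353.8125 = 0.0135
  feathered-shank single-comb: (120 − 117.9375)² / 117.9375 = 0.0361
  clean-shank pea-comb: (125 − 117.9375)² / 117.9375 = 0.4229
  clean-shank single-comb: (28 − 39.3125)² / 39.3125 = 3.2553
χ² = 0.0135 + 0.0361 + 0.4229 + 3.2553 = 3.7278 ≈ 3.728
Degrees of freedom = 4 − 1 = 3; critical value at α = 0.05 is 7.815.
Since 3.728 < 7.815, we fail to reject the null hypothesis — the data are consistent with the 9:3:3:1 ratio.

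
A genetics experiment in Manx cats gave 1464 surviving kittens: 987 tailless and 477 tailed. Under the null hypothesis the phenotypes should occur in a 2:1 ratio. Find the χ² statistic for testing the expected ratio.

Expected counts for N = 1464 under a 2:1 ratio (total parts = 3):
  tailless: 1464 × 2/3 = 976
  tailed: 1464 × 1/3 = 488
χ² = Σ (O − E)² / E
  tailless: (987 − 976)² / 976 = 0.1240
  tailed: (477 − 488)² / 488 = 0.2480
χ² = 0.1240 + 0.2480 = 0.372

0.372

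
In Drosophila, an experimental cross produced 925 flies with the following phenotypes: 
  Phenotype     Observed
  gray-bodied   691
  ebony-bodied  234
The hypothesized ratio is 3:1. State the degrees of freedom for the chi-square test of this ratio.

A goodness-of-fit test with 2 phenotype classes has df = 2 − 1 = 1.

1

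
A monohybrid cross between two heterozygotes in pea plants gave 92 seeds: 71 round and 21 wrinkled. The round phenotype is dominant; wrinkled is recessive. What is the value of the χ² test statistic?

For a monohybrid cross between heterozygotes with complete dominance, the expected phenotypic ratio is 3:1.
The 3:1 ratio has 4 parts, so with N = 92 the expected counts are:
  round: 92 × 3/4 = 69
  wrinkled: 92 × 1/4 = 23
χ² = Σ (O − E)² / E
  round: (71 − 69)² / 69 = 0.0580
  wrinkled: (21 − 23)² / 23 = 0.1739
χ² = 0.0580 + 0.1739 = 0.2319 ≈ 0.232

0.232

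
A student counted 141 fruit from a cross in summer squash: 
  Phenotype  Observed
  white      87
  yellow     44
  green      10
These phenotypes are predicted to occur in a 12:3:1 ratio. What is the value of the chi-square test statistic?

Under the 12:3:1 hypothesis (Σ ratio = 16, N = 141):
  white: 141 × 12/16 = 105.75
  yellow: 141 × 3/16 = 26.4375
  green: 141 × 1/16 = 8.8125
χ² = Σ (O − E)² / E
  white: (87 − 105.75)² / 105.75 = 3.3245
  yellow: (44 − 26.4375)² / 26.4375 = 11.6668
  green: (10 − 8.8125)² / 8.8125 = 0.1600
χ² = 3.3245 + 11.6668 + 0.1600 = 15.1513 ≈ 15.151

15.151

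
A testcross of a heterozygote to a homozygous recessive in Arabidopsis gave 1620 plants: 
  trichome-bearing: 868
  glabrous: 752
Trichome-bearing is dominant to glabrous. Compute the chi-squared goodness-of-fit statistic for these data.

8.306

A testcross of a heterozygote (Aa × aa) gives a 1:1 phenotypic ratio.
Under the 1:1 hypothesis (Σ ratio = 2, N = 1620):
  trichome-bearing: 1620 × 1/2 = 810
  glabrous: 1620 × 1/2 = 810
χ² = Σ (O − E)² / E
  trichome-bearing: (868 − 810)² / 810 = 4.1531
  glabrous: (752 − 810)² / 810 = 4.1531
χ² = 4.1531 + 4.1531 = 8.3062 ≈ 8.306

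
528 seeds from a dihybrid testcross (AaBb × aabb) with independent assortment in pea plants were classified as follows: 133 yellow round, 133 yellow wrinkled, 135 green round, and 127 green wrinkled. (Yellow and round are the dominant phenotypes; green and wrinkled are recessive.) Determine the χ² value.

0.273

A dihybrid testcross with independent assortment gives a 1:1:1:1 ratio.
Expected counts for N = 528 under a 1:1:1:1 ratio (total parts = 4):
  yellow round: 528 × 1/4 = 132
  yellow wrinkled: 528 × 1/4 = 132
  green round: 528 × 1/4 = 132
  green wrinkled: 528 × 1/4 = 132
χ² = Σ (O − E)² / E
  yellow round: (133 − 132)² / 132 = 0.0076
  yellow wrinkled: (133 − 132)² / 132 = 0.0076
  green round: (135 − 132)² / 132 = 0.0682
  green wrinkled: (127 − 132)² / 132 = 0.1894
χ² = 0.0076 + 0.0076 + 0.0682 + 0.1894 = 0.2728 ≈ 0.273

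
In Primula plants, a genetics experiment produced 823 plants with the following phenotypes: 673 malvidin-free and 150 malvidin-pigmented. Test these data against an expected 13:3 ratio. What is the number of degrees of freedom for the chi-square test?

A goodness-of-fit test with 2 phenotype classes has df = 2 − 1 = 1.

1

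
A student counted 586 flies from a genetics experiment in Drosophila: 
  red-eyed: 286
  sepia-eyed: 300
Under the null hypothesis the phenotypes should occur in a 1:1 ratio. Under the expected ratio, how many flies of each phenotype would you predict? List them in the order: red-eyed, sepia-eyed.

293, 293

Under the 1:1 hypothesis (Σ ratio = 2, N = 586):
  red-eyed: 586 × 1/2 = 293
  sepia-eyed: 586 × 1/2 = 293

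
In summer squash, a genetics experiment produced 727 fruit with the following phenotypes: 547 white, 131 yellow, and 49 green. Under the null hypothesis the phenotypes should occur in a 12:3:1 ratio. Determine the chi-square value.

0.492

Total ratio parts = 16. Expected numbers out of 727:
  white: 727 × 12/16 = 545.25
  yellow: 727 × 3/16 = 136.3125
  green: 727 × 1/16 = 45.4375
χ² = Σ (O − E)² / E
  white: (547 − 545.25)² / 545.25 = 0.0056
  yellow: (131 − 136.3125)² / 136.3125 = 0.2070
  green: (49 − 45.4375)² / 45.4375 = 0.2793
χ² = 0.0056 + 0.2070 + 0.2793 = 0.4919 ≈ 0.492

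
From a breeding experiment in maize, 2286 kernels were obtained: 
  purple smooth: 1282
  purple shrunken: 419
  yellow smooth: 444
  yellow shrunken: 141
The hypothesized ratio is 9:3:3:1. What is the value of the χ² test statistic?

Expected counts for N = 2286 under a 9:3:3:1 ratio (total parts = 16):
  purple smooth: 2286 × 9/16 = 1285.875
  purple shrunken: 2286 × 3/16 = 428.625
  yellow smooth: 2286 × 3/16 = 428.625
  yellow shrunken: 2286 × 1/16 = 142.875
χ² = Σ (O − E)² / E
  purple smooth: (1282 − 1285.875)² / 1285.875 = 0.0117
  purple shrunken: (419 − 428.625)² / 428.625 = 0.2161
  yellow smooth: (444 − 428.625)² / 428.625 = 0.5515
  yellow shrunken: (141 − 142.875)² / 142.875 = 0.0246
χ² = 0.0117 + 0.2161 + 0.5515 + 0.0246 = 0.8039 ≈ 0.804

0.804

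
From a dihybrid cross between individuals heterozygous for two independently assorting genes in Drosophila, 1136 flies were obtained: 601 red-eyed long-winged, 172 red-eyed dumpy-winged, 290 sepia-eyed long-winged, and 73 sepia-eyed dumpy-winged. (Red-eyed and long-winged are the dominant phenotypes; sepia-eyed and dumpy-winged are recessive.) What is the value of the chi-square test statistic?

A dihybrid F₂ with independent assortment and complete dominance at both loci gives a 9:3:3:1 phenotypic ratio.
The 9:3:3:1 ratio has 16 parts, so with N = 1136 the expected counts are:
  red-eyed long-winged: 1136 × 9/16 = 639
  red-eyed dumpy-winged: 1136 × 3/16 = 213
  sepia-eyed long-winged: 1136 × 3/16 = 213
  sepia-eyed dumpy-winged: 1136 × 1/16 = 71
χ² = Σ (O − E)² / E
  red-eyed long-winged: (601 − 639)² / 639 = 2.2598
  red-eyed dumpy-winged: (172 − 213)² / 213 = 7.8920
  sepia-eyed long-winged: (290 − 213)² / 213 = 27.8357
  sepia-eyed dumpy-winged: (73 − 71)² / 71 = 0.0563
χ² = 2.2598 + 7.8920 + 27.8357 + 0.0563 = 38.0438 ≈ 38.044

38.044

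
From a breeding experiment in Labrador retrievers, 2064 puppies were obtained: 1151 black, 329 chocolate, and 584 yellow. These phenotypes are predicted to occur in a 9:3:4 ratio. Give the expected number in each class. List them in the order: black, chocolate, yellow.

1161, 387, 516

Total ratio parts = 16. Expected numbers out of 2064:
  black: 2064 × 9/16 = 1161
  chocolate: 2064 × 3/16 = 387
  yellow: 2064 × 4/16 = 516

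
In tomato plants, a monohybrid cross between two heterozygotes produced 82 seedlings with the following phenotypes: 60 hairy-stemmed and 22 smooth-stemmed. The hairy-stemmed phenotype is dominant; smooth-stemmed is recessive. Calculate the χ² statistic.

For a monohybrid cross between heterozygotes with complete dominance, the expected phenotypic ratio is 3:1.
Expected counts for N = 82 under a 3:1 ratio (total parts = 4):
  hairy-stemmed: 82 × 3/4 = 61.5
  smooth-stemmed: 82 × 1/4 = 20.5
χ² = Σ (O − E)² / E
  hairy-stemmed: (60 − 61.5)² / 61.5 = 0.0366
  smooth-stemmed: (22 − 20.5)² / 20.5 = 0.1098
χ² = 0.0366 + 0.1098 = 0.1464 ≈ 0.146

0.146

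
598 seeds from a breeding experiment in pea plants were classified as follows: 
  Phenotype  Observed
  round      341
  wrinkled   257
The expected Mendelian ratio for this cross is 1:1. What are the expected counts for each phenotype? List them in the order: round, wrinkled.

299, 299

The 1:1 ratio has 2 parts, so with N = 598 the expected counts are:
  round: 598 × 1/2 = 299
  wrinkled: 598 × 1/2 = 299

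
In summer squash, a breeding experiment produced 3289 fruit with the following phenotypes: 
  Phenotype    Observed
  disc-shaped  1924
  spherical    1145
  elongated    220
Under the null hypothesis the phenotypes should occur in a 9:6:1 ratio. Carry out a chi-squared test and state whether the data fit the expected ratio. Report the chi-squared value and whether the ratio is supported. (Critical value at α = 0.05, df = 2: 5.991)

The 9:6:1 ratio has 16 parts, so with N = 3289 the expected counts are:
  disc-shaped: 3289 × 9/16 = 1850.0625
  spherical: 3289 × 6/16 = 1233.375
  elongated: 3289 × 1/16 = 205.5625
χ² = Σ (O − E)² / E
  disc-shaped: (1924 − 1850.0625)² / 1850.0625 = 2.9549
  spherical: (1145 − 1233.375)² / 1233.375 = 6.3323
  elongated: (220 − 205.5625)² / 205.5625 = 1.0140
χ² = 2.9549 + 6.3323 + 1.0140 = 10.3012 ≈ 10.301
Degrees of freedom = 3 − 1 = 2; critical value at α = 0.05 is 5.991.
Since 10.301 > 5.991, we reject the null hypothesis — the data do not fit the 9:6:1 ratio.

10.301; not consistent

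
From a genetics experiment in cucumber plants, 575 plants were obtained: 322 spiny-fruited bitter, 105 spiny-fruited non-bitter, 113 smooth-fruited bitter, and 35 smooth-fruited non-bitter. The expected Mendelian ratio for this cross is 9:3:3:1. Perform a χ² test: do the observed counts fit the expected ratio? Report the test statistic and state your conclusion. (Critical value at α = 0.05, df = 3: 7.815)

Total ratio parts = 16. Expected numbers out of 575:
  spiny-fruited bitter: 575 × 9/16 = 323.4375
  spiny-fruited non-bitter: 575 × 3/16 = 107.8125
  smooth-fruited bitter: 575 × 3/16 = 107.8125
  smooth-fruited non-bitter: 575 × 1/16 = 35.9375
χ² = Σ (O − E)² / E
  spiny-fruited bitter: (322 − 323.4375)² / 323.4375 = 0.0064
  spiny-fruited non-bitter: (105 − 107.8125)² / 107.8125 = 0.0734
  smooth-fruited bitter: (113 − 107.8125)² / 107.8125 = 0.2496
  smooth-fruited non-bitter: (35 − 35.9375)² / 35.9375 = 0.0245
χ² = 0.0064 + 0.0734 + 0.2496 + 0.0245 = 0.3539 ≈ 0.354
Degrees of freedom = 4 − 1 = 3; critical value at α = 0.05 is 7.815.
Since 0.354 < 7.815, we fail to reject the null hypothesis — the data are consistent with the 9:3:3:1 ratio.

0.354; consistent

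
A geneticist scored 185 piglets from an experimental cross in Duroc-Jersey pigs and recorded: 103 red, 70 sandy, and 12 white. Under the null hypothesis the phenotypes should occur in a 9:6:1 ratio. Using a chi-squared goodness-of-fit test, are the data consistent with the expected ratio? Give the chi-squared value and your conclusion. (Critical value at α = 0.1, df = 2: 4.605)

0.033; consistent

Under the 9:6:1 hypothesis (Σ ratio = 16, N = 185):
  red: 185 × 9/16 = 104.0625
  sandy: 185 × 6/16 = 69.375
  white: 185 × 1/16 = 11.5625
χ² = Σ (O − E)² / E
  red: (103 − 104.0625)² / 104.0625 = 0.0108
  sandy: (70 − 69.375)² / 69.375 = 0.0056
  white: (12 − 11.5625)² / 11.5625 = 0.0166
χ² = 0.0108 + 0.0056 + 0.0166 = 0.033
Degrees of freedom = 3 − 1 = 2; critical value at α = 0.1 is 4.605.
Since 0.033 < 4.605, we fail to reject the null hypothesis — the data are consistent with the 9:6:1 ratio.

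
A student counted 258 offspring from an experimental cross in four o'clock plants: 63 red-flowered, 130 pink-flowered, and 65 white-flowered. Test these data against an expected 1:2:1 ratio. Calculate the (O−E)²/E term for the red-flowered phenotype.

Total ratio parts = 4. Expected numbers out of 258:
  red-flowered: 258 × 1/4 = 64.5
  pink-flowered: 258 × 2/4 = 129
  white-flowered: 258 × 1/4 = 64.5
Contribution of red-flowered: (63 − 64.5)² / 64.5 = 0.0349

0.035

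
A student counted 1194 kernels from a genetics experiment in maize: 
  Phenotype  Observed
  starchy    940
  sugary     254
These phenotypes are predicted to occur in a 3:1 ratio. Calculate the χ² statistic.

Total ratio parts = 4. Expected numbers out of 1194:
  starchy: 1194 × 3/4 = 895.5
  sugary: 1194 × 1/4 = 298.5
χ² = Σ (O − E)² / E
  starchy: (940 − 895.5)² / 895.5 = 2.2113
  sugary: (254 − 298.5)² / 298.5 = 6.6340
χ² = 2.2113 + 6.6340 = 8.8453 ≈ 8.845

8.845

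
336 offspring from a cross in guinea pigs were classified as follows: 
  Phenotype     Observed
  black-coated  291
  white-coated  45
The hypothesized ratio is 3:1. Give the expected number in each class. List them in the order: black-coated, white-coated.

252, 84

Under the 3:1 hypothesis (Σ ratio = 4, N = 336):
  black-coated: 336 × 3/4 = 252
  white-coated: 336 × 1/4 = 84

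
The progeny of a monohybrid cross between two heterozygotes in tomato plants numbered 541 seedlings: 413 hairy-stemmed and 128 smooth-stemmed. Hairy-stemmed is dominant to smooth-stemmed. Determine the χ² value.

0.518

For a monohybrid cross between heterozygotes with complete dominance, the expected phenotypic ratio is 3:1.
Total ratio parts = 4. Expected numbers out of 541:
  hairy-stemmed: 541 × 3/4 = 405.75
  smooth-stemmed: 541 × 1/4 = 135.25
χ² = Σ (O − E)² / E
  hairy-stemmed: (413 − 405.75)² / 405.75 = 0.1295
  smooth-stemmed: (128 − 135.25)² / 135.25 = 0.3886
χ² = 0.1295 + 0.3886 = 0.5181 ≈ 0.518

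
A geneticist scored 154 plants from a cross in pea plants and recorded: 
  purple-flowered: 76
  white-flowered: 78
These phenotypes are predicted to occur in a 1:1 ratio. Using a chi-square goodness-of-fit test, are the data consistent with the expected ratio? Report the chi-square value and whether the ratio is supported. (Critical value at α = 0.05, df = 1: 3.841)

Total ratio parts = 2. Expected numbers out of 154:
  purple-flowered: 154 × 1/2 = 77
  white-flowered: 154 × 1/2 = 77
χ² = Σ (O − E)² / E
  purple-flowered: (76 − 77)² / 77 = 0.0130
  white-flowered: (78 − 77)² / 77 = 0.0130
χ² = 0.0130 + 0.0130 = 0.026
Degrees of freedom = 2 − 1 = 1; critical value at α = 0.05 is 3.841.
Since 0.026 < 3.841, we fail to reject the null hypothesis — the data are consistent with the 1:1 ratio.

0.026; consistent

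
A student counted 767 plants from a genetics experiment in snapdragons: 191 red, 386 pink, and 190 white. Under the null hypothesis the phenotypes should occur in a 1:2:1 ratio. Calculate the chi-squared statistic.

Expected counts for N = 767 under a 1:2:1 ratio (total parts = 4):
  red: 767 × 1/4 = 191.75
  pink: 767 × 2/4 = 383.5
  white: 767 × 1/4 = 191.75
χ² = Σ (O − E)² / E
  red: (191 − 191.75)² / 191.75 = 0.0029
  pink: (386 − 383.5)² / 383.5 = 0.0163
  white: (190 − 191.75)² / 191.75 = 0.0160
χ² = 0.0029 + 0.0163 + 0.0160 = 0.0352 ≈ 0.035

0.035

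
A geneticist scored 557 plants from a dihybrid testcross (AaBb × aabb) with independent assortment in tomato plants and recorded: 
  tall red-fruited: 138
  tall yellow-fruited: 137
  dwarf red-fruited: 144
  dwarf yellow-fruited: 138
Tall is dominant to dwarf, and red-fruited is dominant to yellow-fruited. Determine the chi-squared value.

A dihybrid testcross with independent assortment gives a 1:1:1:1 ratio.
The 1:1:1:1 ratio has 4 parts, so with N = 557 the expected counts are:
  tall red-fruited: 557 × 1/4 = 139.25
  tall yellow-fruited: 557 × 1/4 = 139.25
  dwarf red-fruited: 557 × 1/4 = 139.25
  dwarf yellow-fruited: 557 × 1/4 = 139.25
χ² = Σ (O − E)² / E
  tall red-fruited: (138 − 139.25)² / 139.25 = 0.0112
  tall yellow-fruited: (137 − 139.25)² / 139.25 = 0.0364
  dwarf red-fruited: (144 − 139.25)² / 139.25 = 0.1620
  dwarf yellow-fruited: (138 − 139.25)² / 139.25 = 0.0112
χ² = 0.0112 + 0.0364 + 0.1620 + 0.0112 = 0.2208 ≈ 0.221

0.221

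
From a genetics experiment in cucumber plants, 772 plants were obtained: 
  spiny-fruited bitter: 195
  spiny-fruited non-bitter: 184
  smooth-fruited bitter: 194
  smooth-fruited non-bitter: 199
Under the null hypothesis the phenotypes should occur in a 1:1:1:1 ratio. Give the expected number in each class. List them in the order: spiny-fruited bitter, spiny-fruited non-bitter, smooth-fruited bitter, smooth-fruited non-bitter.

193, 193, 193, 193

The 1:1:1:1 ratio has 4 parts, so with N = 772 the expected counts are:
  spiny-fruited bitter: 772 × 1/4 = 193
  spiny-fruited non-bitter: 772 × 1/4 = 193
  smooth-fruited bitter: 772 × 1/4 = 193
  smooth-fruited non-bitter: 772 × 1/4 = 193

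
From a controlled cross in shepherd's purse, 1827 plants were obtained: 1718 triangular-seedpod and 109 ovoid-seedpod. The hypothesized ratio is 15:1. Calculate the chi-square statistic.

0.251

Total ratio parts = 16. Expected numbers out of 1827:
  triangular-seedpod: 1827 × 15/16 = 1712.8125
  ovoid-seedpod: 1827 × 1/16 = 114.1875
χ² = Σ (O − E)² / E
  triangular-seedpod: (1718 − 1712.8125)² / 1712.8125 = 0.0157
  ovoid-seedpod: (109 − 114.1875)² / 114.1875 = 0.2357
χ² = 0.0157 + 0.2357 = 0.2514 ≈ 0.251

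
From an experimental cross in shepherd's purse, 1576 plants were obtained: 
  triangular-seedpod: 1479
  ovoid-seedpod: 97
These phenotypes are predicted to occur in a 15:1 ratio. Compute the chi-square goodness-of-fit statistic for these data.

0.024

Total ratio parts = 16. Expected numbers out of 1576:
  triangular-seedpod: 1576 × 15/16 = 1477.5
  ovoid-seedpod: 1576 × 1/16 = 98.5
χ² = Σ (O − E)² / E
  triangular-seedpod: (1479 − 1477.5)² / 1477.5 = 0.0015
  ovoid-seedpod: (97 − 98.5)² / 98.5 = 0.0228
χ² = 0.0015 + 0.0228 = 0.0243 ≈ 0.024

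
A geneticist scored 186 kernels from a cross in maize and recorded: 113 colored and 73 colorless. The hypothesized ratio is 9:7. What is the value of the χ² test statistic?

1.532

Under the 9:7 hypothesis (Σ ratio = 16, N = 186):
  colored: 186 × 9/16 = 104.625
  colorless: 186 × 7/16 = 81.375
χ² = Σ (O − E)² / E
  colored: (113 − 104.625)² / 104.625 = 0.6704
  colorless: (73 − 81.375)² / 81.375 = 0.8619
χ² = 0.6704 + 0.8619 = 1.5323 ≈ 1.532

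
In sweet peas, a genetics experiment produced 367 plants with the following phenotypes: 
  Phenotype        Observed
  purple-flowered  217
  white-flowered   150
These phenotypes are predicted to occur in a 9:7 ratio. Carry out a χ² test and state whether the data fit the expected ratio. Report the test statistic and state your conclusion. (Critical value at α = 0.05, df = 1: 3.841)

1.235; consistent

Total ratio parts = 16. Expected numbers out of 367:
  purple-flowered: 367 × 9/16 = 206.4375
  white-flowered: 367 × 7/16 = 160.5625
χ² = Σ (O − E)² / E
  purple-flowered: (217 − 206.4375)² / 206.4375 = 0.5404
  white-flowered: (150 − 160.5625)² / 160.5625 = 0.6948
χ² = 0.5404 + 0.6948 = 1.2352 ≈ 1.235
Degrees of freedom = 2 − 1 = 1; critical value at α = 0.05 is 3.841.
Since 1.235 < 3.841, we fail to reject the null hypothesis — the data are consistent with the 9:7 ratio.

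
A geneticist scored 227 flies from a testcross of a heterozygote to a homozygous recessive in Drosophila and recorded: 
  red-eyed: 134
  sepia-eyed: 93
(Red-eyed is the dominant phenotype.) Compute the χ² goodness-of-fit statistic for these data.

A testcross of a heterozygote (Aa × aa) gives a 1:1 phenotypic ratio.
Under the 1:1 hypothesis (Σ ratio = 2, N = 227):
  red-eyed: 227 × 1/2 = 113.5
  sepia-eyed: 227 × 1/2 = 113.5
χ² = Σ (O − E)² / E
  red-eyed: (134 − 113.5)² / 113.5 = 3.7026
  sepia-eyed: (93 − 113.5)² / 113.5 = 3.7026
χ² = 3.7026 + 3.7026 = 7.4052 ≈ 7.405

7.405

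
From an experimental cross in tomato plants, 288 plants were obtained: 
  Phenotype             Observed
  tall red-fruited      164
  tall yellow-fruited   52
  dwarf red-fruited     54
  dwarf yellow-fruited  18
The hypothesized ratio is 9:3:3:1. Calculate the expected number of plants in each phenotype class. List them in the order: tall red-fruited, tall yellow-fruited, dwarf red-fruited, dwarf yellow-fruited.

162, 54, 54, 18

Total ratio parts = 16. Expected numbers out of 288:
  tall red-fruited: 288 × 9/16 = 162
  tall yellow-fruited: 288 × 3/16 = 54
  dwarf red-fruited: 288 × 3/16 = 54
  dwarf yellow-fruited: 288 × 1/16 = 18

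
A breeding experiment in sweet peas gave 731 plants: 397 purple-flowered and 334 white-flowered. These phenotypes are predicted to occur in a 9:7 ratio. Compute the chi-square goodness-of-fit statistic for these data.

Under the 9:7 hypothesis (Σ ratio = 16, N = 731):
  purple-flowered: 731 × 9/16 = 411.1875
  white-flowered: 731 × 7/16 = 319.8125
χ² = Σ (O − E)² / E
  purple-flowered: (397 − 411.1875)² / 411.1875 = 0.4895
  white-flowered: (334 − 319.8125)² / 319.8125 = 0.6294
χ² = 0.4895 + 0.6294 = 1.1189 ≈ 1.119

1.119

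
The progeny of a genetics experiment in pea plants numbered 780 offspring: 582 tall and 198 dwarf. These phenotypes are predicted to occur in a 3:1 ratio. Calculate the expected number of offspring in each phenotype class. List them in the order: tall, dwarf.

585, 195

The 3:1 ratio has 4 parts, so with N = 780 the expected counts are:
  tall: 780 × 3/4 = 585
  dwarf: 780 × 1/4 = 195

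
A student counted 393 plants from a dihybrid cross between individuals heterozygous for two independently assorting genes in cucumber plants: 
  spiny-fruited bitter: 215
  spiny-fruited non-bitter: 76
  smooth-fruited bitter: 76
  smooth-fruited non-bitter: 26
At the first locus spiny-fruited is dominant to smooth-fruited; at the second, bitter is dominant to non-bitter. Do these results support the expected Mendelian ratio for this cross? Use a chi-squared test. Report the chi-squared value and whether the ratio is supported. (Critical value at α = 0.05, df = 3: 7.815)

0.396; consistent

A dihybrid F₂ with independent assortment and complete dominance at both loci gives a 9:3:3:1 phenotypic ratio.
The 9:3:3:1 ratio has 16 parts, so with N = 393 the expected counts are:
  spiny-fruited bitter: 393 × 9/16 = 221.0625
  spiny-fruited non-bitter: 393 × 3/16 = 73.6875
  smooth-fruited bitter: 393 × 3/16 = 73.6875
  smooth-fruited non-bitter: 393 × 1/16 = 24.5625
χ² = Σ (O − E)² / E
  spiny-fruited bitter: (215 − 221.0625)² / 221.0625 = 0.1663
  spiny-fruited non-bitter: (76 − 73.6875)² / 73.6875 = 0.0726
  smooth-fruited bitter: (76 − 73.6875)² / 73.6875 = 0.0726
  smooth-fruited non-bitter: (26 − 24.5625)² / 24.5625 = 0.0841
χ² = 0.1663 + 0.0726 + 0.0726 + 0.0841 = 0.3956 ≈ 0.396
Degrees of freedom = 4 − 1 = 3; critical value at α = 0.05 is 7.815.
Since 0.396 < 7.815, we fail to reject the null hypothesis — the data are consistent with the 9:3:3:1 ratio.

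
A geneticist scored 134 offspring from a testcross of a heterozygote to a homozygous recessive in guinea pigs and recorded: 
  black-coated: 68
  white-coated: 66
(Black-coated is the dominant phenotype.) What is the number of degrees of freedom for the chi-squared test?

1

A testcross of a heterozygote (Aa × aa) gives a 1:1 phenotypic ratio.
A goodness-of-fit test with 2 phenotype classes has df = 2 − 1 = 1.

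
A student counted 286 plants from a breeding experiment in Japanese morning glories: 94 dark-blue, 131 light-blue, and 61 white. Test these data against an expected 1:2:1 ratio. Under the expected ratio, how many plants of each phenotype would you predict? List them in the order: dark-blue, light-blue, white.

71.5, 143, 71.5

Total ratio parts = 4. Expected numbers out of 286:
  dark-blue: 286 × 1/4 = 71.5
  light-blue: 286 × 2/4 = 143
  white: 286 × 1/4 = 71.5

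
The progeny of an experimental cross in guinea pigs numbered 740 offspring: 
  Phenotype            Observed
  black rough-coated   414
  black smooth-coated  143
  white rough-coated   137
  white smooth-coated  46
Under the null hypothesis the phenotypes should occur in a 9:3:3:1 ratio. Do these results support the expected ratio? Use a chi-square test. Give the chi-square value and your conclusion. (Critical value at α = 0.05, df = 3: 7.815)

0.166; consistent

Expected counts for N = 740 under a 9:3:3:1 ratio (total parts = 16):
  black rough-coated: 740 × 9/16 = 416.25
  black smooth-coated: 740 × 3/16 = 138.75
  white rough-coated: 740 × 3/16 = 138.75
  white smooth-coated: 740 × 1/16 = 46.25
χ² = Σ (O − E)² / E
  black rough-coated: (414 − 416.25)² / 416.25 = 0.0122
  black smooth-coated: (143 − 138.75)² / 138.75 = 0.1302
  white rough-coated: (137 − 138.75)² / 138.75 = 0.0221
  white smooth-coated: (46 − 46.25)² / 46.25 = 0.0014
χ² = 0.0122 + 0.1302 + 0.0221 + 0.0014 = 0.1659 ≈ 0.166
Degrees of freedom = 4 − 1 = 3; critical value at α = 0.05 is 7.815.
Since 0.166 < 7.815, we fail to reject the null hypothesis — the data are consistent with the 9:3:3:1 ratio.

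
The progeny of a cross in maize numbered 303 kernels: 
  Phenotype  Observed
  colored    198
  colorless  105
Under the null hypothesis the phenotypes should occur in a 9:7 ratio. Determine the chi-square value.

Under the 9:7 hypothesis (Σ ratio = 16, N = 303):
  colored: 303 × 9/16 = 170.4375
  colorless: 303 × 7/16 = 132.5625
χ² = Σ (O − E)² / E
  colored: (198 − 170.4375)² / 170.4375 = 4.4573
  colorless: (105 − 132.5625)² / 132.5625 = 5.7308
χ² = 4.4573 + 5.7308 = 10.1881 ≈ 10.188

10.188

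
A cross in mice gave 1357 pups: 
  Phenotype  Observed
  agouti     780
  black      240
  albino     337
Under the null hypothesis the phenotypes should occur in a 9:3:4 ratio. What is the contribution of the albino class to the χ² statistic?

0.015

The 9:3:4 ratio has 16 parts, so with N = 1357 the expected counts are:
  agouti: 1357 × 9/16 = 763.3125
  black: 1357 × 3/16 = 254.4375
  albino: 1357 × 4/16 = 339.25
Contribution of albino: (337 − 339.25)² / 339.25 = 0.0149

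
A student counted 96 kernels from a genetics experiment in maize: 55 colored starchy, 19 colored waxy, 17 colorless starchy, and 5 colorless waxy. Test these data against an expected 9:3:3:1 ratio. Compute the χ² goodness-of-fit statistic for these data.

0.296

Under the 9:3:3:1 hypothesis (Σ ratio = 16, N = 96):
  colored starchy: 96 × 9/16 = 54
  colored waxy: 96 × 3/16 = 18
  colorless starchy: 96 × 3/16 = 18
  colorless waxy: 96 × 1/16 = 6
χ² = Σ (O − E)² / E
  colored starchy: (55 − 54)² / 54 = 0.0185
  colored waxy: (19 − 18)² / 18 = 0.0556
  colorless starchy: (17 − 18)² / 18 = 0.0556
  colorless waxy: (5 − 6)² / 6 = 0.1667
χ² = 0.0185 + 0.0556 + 0.0556 + 0.1667 = 0.2964 ≈ 0.296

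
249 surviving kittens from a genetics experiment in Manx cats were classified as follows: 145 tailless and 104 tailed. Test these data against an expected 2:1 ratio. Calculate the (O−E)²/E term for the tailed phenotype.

The 2:1 ratio has 3 parts, so with N = 249 the expected counts are:
  tailless: 249 × 2/3 = 166
  tailed: 249 × 1/3 = 83
Contribution of tailed: (104 − 83)² / 83 = 5.3133

5.313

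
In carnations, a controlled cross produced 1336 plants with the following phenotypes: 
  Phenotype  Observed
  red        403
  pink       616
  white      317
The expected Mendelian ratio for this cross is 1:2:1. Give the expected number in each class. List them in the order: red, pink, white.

Expected counts for N = 1336 under a 1:2:1 ratio (total parts = 4):
  red: 1336 × 1/4 = 334
  pink: 1336 × 2/4 = 668
  white: 1336 × 1/4 = 334

334, 668, 334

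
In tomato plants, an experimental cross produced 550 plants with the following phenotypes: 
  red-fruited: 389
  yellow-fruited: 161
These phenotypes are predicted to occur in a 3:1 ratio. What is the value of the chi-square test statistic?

5.355

Expected counts for N = 550 under a 3:1 ratio (total parts = 4):
  red-fruited: 550 × 3/4 = 412.5
  yellow-fruited: 550 × 1/4 = 137.5
χ² = Σ (O − E)² / E
  red-fruited: (389 − 412.5)² / 412.5 = 1.3388
  yellow-fruited: (161 − 137.5)² / 137.5 = 4.0164
χ² = 1.3388 + 4.0164 = 5.3552 ≈ 5.355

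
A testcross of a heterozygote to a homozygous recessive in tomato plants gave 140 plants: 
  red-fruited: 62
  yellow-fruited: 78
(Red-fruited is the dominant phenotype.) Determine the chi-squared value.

1.829

A testcross of a heterozygote (Aa × aa) gives a 1:1 phenotypic ratio.
Under the 1:1 hypothesis (Σ ratio = 2, N = 140):
  red-fruited: 140 × 1/2 = 70
  yellow-fruited: 140 × 1/2 = 70
χ² = Σ (O − E)² / E
  red-fruited: (62 − 70)² / 70 = 0.9143
  yellow-fruited: (78 − 70)² / 70 = 0.9143
χ² = 0.9143 + 0.9143 = 1.8286 ≈ 1.829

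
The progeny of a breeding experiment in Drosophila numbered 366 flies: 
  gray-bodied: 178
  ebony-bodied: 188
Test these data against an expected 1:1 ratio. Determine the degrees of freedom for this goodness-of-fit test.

A goodness-of-fit test with 2 phenotype classes has df = 2 − 1 = 1.

1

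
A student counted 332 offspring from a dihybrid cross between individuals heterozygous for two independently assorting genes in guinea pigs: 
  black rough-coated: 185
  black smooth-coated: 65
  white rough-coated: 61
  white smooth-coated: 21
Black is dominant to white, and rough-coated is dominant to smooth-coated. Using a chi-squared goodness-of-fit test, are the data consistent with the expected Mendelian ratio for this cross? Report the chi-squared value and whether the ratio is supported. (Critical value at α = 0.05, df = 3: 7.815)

0.166; consistent

A dihybrid F₂ with independent assortment and complete dominance at both loci gives a 9:3:3:1 phenotypic ratio.
The 9:3:3:1 ratio has 16 parts, so with N = 332 the expected counts are:
  black rough-coated: 332 × 9/16 = 186.75
  black smooth-coated: 332 × 3/16 = 62.25
  white rough-coated: 332 × 3/16 = 62.25
  white smooth-coated: 332 × 1/16 = 20.75
χ² = Σ (O − E)² / E
  black rough-coated: (185 − 186.75)² / 186.75 = 0.0164
  black smooth-coated: (65 − 62.25)² / 62.25 = 0.1215
  white rough-coated: (61 − 62.25)² / 62.25 = 0.0251
  white smooth-coated: (21 − 20.75)² / 20.75 = 0.0030
χ² = 0.0164 + 0.1215 + 0.0251 + 0.0030 = 0.166
Degrees of freedom = 4 − 1 = 3; critical value at α = 0.05 is 7.815.
Since 0.166 < 7.815, we fail to reject the null hypothesis — the data are consistent with the 9:3:3:1 ratio.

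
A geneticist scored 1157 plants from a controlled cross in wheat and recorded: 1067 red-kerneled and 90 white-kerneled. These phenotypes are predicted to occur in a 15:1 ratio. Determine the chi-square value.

The 15:1 ratio has 16 parts, so with N = 1157 the expected counts are:
  red-kerneled: 1157 × 15/16 = 1084.6875
  white-kerneled: 1157 × 1/16 = 72.3125
χ² = Σ (O − E)² / E
  red-kerneled: (1067 − 1084.6875)² / 1084.6875 = 0.2884
  white-kerneled: (90 − 72.3125)² / 72.3125 = 4.3263
χ² = 0.2884 + 4.3263 = 4.6147 ≈ 4.615

4.615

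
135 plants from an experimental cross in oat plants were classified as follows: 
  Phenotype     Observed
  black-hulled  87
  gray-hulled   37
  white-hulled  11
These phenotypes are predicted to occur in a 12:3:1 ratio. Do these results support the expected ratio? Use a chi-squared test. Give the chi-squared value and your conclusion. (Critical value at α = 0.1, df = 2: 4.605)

Total ratio parts = 16. Expected numbers out of 135:
  black-hulled: 135 × 12/16 = 101.25
  gray-hulled: 135 × 3/16 = 25.3125
  white-hulled: 135 × 1/16 = 8.4375
χ² = Σ (O − E)² / E
  black-hulled: (87 − 101.25)² / 101.25 = 2.0056
  gray-hulled: (37 − 25.3125)² / 25.3125 = 5.3965
  white-hulled: (11 − 8.4375)² / 8.4375 = 0.7782
χ² = 2.0056 + 5.3965 + 0.7782 = 8.1803 ≈ 8.180
Degrees of freedom = 3 − 1 = 2; critical value at α = 0.1 is 4.605.
Since 8.180 > 4.605, we reject the null hypothesis — the data do not fit the 12:3:1 ratio.

8.180; not consistent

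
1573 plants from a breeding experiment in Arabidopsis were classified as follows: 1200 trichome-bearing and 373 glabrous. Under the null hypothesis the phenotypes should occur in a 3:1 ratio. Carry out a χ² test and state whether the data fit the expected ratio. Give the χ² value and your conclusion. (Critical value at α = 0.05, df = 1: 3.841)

1.390; consistent

Under the 3:1 hypothesis (Σ ratio = 4, N = 1573):
  trichome-bearing: 1573 × 3/4 = 1179.75
  glabrous: 1573 × 1/4 = 393.25
χ² = Σ (O − E)² / E
  trichome-bearing: (1200 − 1179.75)² / 1179.75 = 0.3476
  glabrous: (373 − 393.25)² / 393.25 = 1.0428
χ² = 0.3476 + 1.0428 = 1.3904 ≈ 1.390
Degrees of freedom = 2 − 1 = 1; critical value at α = 0.05 is 3.841.
Since 1.390 < 3.841, we fail to reject the null hypothesis — the data are consistent with the 3:1 ratio.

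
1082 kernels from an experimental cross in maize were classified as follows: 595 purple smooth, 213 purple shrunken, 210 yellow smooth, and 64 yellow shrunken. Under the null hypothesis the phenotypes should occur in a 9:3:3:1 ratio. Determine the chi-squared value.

1.255

The 9:3:3:1 ratio has 16 parts, so with N = 1082 the expected counts are:
  purple smooth: 1082 × 9/16 = 608.625
  purple shrunken: 1082 × 3/16 = 202.875
  yellow smooth: 1082 × 3/16 = 202.875
  yellow shrunken: 1082 × 1/16 = 67.625
χ² = Σ (O − E)² / E
  purple smooth: (595 − 608.625)² / 608.625 = 0.3050
  purple shrunken: (213 − 202.875)² / 202.875 = 0.5053
  yellow smooth: (210 − 202.875)² / 202.875 = 0.2502
  yellow shrunken: (64 − 67.625)² / 67.625 = 0.1943
χ² = 0.3050 + 0.5053 + 0.2502 + 0.1943 = 1.2548 ≈ 1.255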